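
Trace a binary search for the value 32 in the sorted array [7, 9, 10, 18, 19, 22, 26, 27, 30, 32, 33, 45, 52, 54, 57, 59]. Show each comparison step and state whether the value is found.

Binary search for 32 in [7, 9, 10, 18, 19, 22, 26, 27, 30, 32, 33, 45, 52, 54, 57, 59]:

lo=0, hi=15, mid=7, arr[mid]=27 -> 27 < 32, search right half
lo=8, hi=15, mid=11, arr[mid]=45 -> 45 > 32, search left half
lo=8, hi=10, mid=9, arr[mid]=32 -> Found target at index 9!

Binary search finds 32 at index 9 after 3 comparisons. The search repeatedly halves the search space by comparing with the middle element.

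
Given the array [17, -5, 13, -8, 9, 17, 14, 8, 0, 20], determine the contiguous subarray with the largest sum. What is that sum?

Using Kadane's algorithm on [17, -5, 13, -8, 9, 17, 14, 8, 0, 20]:

Scanning through the array:
Position 1 (value -5): max_ending_here = 12, max_so_far = 17
Position 2 (value 13): max_ending_here = 25, max_so_far = 25
Position 3 (value -8): max_ending_here = 17, max_so_far = 25
Position 4 (value 9): max_ending_here = 26, max_so_far = 26
Position 5 (value 17): max_ending_here = 43, max_so_far = 43
Position 6 (value 14): max_ending_here = 57, max_so_far = 57
Position 7 (value 8): max_ending_here = 65, max_so_far = 65
Position 8 (value 0): max_ending_here = 65, max_so_far = 65
Position 9 (value 20): max_ending_here = 85, max_so_far = 85

Maximum subarray: [17, -5, 13, -8, 9, 17, 14, 8, 0, 20]
Maximum sum: 85

The maximum subarray is [17, -5, 13, -8, 9, 17, 14, 8, 0, 20] with sum 85. This subarray runs from index 0 to index 9.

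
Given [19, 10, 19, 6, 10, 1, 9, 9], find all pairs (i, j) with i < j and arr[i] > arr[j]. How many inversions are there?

Finding inversions in [19, 10, 19, 6, 10, 1, 9, 9]:

(0, 1): arr[0]=19 > arr[1]=10
(0, 3): arr[0]=19 > arr[3]=6
(0, 4): arr[0]=19 > arr[4]=10
(0, 5): arr[0]=19 > arr[5]=1
(0, 6): arr[0]=19 > arr[6]=9
(0, 7): arr[0]=19 > arr[7]=9
(1, 3): arr[1]=10 > arr[3]=6
(1, 5): arr[1]=10 > arr[5]=1
(1, 6): arr[1]=10 > arr[6]=9
(1, 7): arr[1]=10 > arr[7]=9
(2, 3): arr[2]=19 > arr[3]=6
(2, 4): arr[2]=19 > arr[4]=10
(2, 5): arr[2]=19 > arr[5]=1
(2, 6): arr[2]=19 > arr[6]=9
(2, 7): arr[2]=19 > arr[7]=9
(3, 5): arr[3]=6 > arr[5]=1
(4, 5): arr[4]=10 > arr[5]=1
(4, 6): arr[4]=10 > arr[6]=9
(4, 7): arr[4]=10 > arr[7]=9

Total inversions: 19

The array has 19 inversion(s): (0,1), (0,3), (0,4), (0,5), (0,6), (0,7), (1,3), (1,5), (1,6), (1,7), (2,3), (2,4), (2,5), (2,6), (2,7), (3,5), (4,5), (4,6), (4,7). Each pair (i,j) satisfies i < j and arr[i] > arr[j].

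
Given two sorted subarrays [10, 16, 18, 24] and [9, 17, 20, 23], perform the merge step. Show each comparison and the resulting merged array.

Merging process:

Compare 10 vs 9: take 9 from right. Merged: [9]
Compare 10 vs 17: take 10 from left. Merged: [9, 10]
Compare 16 vs 17: take 16 from left. Merged: [9, 10, 16]
Compare 18 vs 17: take 17 from right. Merged: [9, 10, 16, 17]
Compare 18 vs 20: take 18 from left. Merged: [9, 10, 16, 17, 18]
Compare 24 vs 20: take 20 from right. Merged: [9, 10, 16, 17, 18, 20]
Compare 24 vs 23: take 23 from right. Merged: [9, 10, 16, 17, 18, 20, 23]
Append remaining from left: [24]. Merged: [9, 10, 16, 17, 18, 20, 23, 24]

Final merged array: [9, 10, 16, 17, 18, 20, 23, 24]
Total comparisons: 7

The merged array is [9, 10, 16, 17, 18, 20, 23, 24], requiring 7 comparisons. The merge step runs in O(n) time where n is the total number of elements.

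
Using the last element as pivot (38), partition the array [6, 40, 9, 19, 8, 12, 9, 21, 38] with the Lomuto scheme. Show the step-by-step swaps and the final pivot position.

Lomuto partition with pivot = 38:

Initial array: [6, 40, 9, 19, 8, 12, 9, 21, 38]

arr[0]=6 <= 38: swap with position 0, array becomes [6, 40, 9, 19, 8, 12, 9, 21, 38]
arr[1]=40 > 38: no swap
arr[2]=9 <= 38: swap with position 1, array becomes [6, 9, 40, 19, 8, 12, 9, 21, 38]
arr[3]=19 <= 38: swap with position 2, array becomes [6, 9, 19, 40, 8, 12, 9, 21, 38]
arr[4]=8 <= 38: swap with position 3, array becomes [6, 9, 19, 8, 40, 12, 9, 21, 38]
arr[5]=12 <= 38: swap with position 4, array becomes [6, 9, 19, 8, 12, 40, 9, 21, 38]
arr[6]=9 <= 38: swap with position 5, array becomes [6, 9, 19, 8, 12, 9, 40, 21, 38]
arr[7]=21 <= 38: swap with position 6, array becomes [6, 9, 19, 8, 12, 9, 21, 40, 38]

Place pivot at position 7: [6, 9, 19, 8, 12, 9, 21, 38, 40]
Pivot position: 7

After partitioning with pivot 38, the array becomes [6, 9, 19, 8, 12, 9, 21, 38, 40]. The pivot is placed at index 7. All elements to the left of the pivot are <= 38, and all elements to the right are > 38.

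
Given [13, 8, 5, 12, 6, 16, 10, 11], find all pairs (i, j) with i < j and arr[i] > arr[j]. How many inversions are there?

Finding inversions in [13, 8, 5, 12, 6, 16, 10, 11]:

(0, 1): arr[0]=13 > arr[1]=8
(0, 2): arr[0]=13 > arr[2]=5
(0, 3): arr[0]=13 > arr[3]=12
(0, 4): arr[0]=13 > arr[4]=6
(0, 6): arr[0]=13 > arr[6]=10
(0, 7): arr[0]=13 > arr[7]=11
(1, 2): arr[1]=8 > arr[2]=5
(1, 4): arr[1]=8 > arr[4]=6
(3, 4): arr[3]=12 > arr[4]=6
(3, 6): arr[3]=12 > arr[6]=10
(3, 7): arr[3]=12 > arr[7]=11
(5, 6): arr[5]=16 > arr[6]=10
(5, 7): arr[5]=16 > arr[7]=11

Total inversions: 13

The array has 13 inversion(s): (0,1), (0,2), (0,3), (0,4), (0,6), (0,7), (1,2), (1,4), (3,4), (3,6), (3,7), (5,6), (5,7). Each pair (i,j) satisfies i < j and arr[i] > arr[j].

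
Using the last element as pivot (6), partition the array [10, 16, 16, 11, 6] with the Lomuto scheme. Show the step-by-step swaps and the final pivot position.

Lomuto partition with pivot = 6:

Initial array: [10, 16, 16, 11, 6]

arr[0]=10 > 6: no swap
arr[1]=16 > 6: no swap
arr[2]=16 > 6: no swap
arr[3]=11 > 6: no swap

Place pivot at position 0: [6, 16, 16, 11, 10]
Pivot position: 0

After partitioning with pivot 6, the array becomes [6, 16, 16, 11, 10]. The pivot is placed at index 0. All elements to the left of the pivot are <= 6, and all elements to the right are > 6.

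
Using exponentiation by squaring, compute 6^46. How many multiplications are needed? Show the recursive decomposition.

Computing 6^46 by squaring (build up from 6^1; each line after the first costs one multiplication):

6^1 = 6
6^2 = (6^1)^2 = 6^2 = 36
6^4 = (6^2)^2 = 36^2 = 1296
6^5 = 6 * 6^4 = 6 * 1296 = 7776
6^10 = (6^5)^2 = 7776^2 = 60466176
6^11 = 6 * 6^10 = 6 * 60466176 = 362797056
6^22 = (6^11)^2 = 362797056^2 = 131621703842267136
6^23 = 6 * 6^22 = 6 * 131621703842267136 = 789730223053602816
6^46 = (6^23)^2 = 789730223053602816^2 = 623673825204293256669089197883129856

Result: 623673825204293256669089197883129856
Multiplications needed: 8 (8 lines after 6^1)

6^46 = 623673825204293256669089197883129856. Using exponentiation by squaring, this requires 8 multiplications. The key idea: if the exponent is even, square the half-power; if odd, multiply by the base once.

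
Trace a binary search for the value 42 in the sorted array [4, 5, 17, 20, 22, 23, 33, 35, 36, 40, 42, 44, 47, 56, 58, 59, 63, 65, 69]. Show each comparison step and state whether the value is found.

Binary search for 42 in [4, 5, 17, 20, 22, 23, 33, 35, 36, 40, 42, 44, 47, 56, 58, 59, 63, 65, 69]:

lo=0, hi=18, mid=9, arr[mid]=40 -> 40 < 42, search right half
lo=10, hi=18, mid=14, arr[mid]=58 -> 58 > 42, search left half
lo=10, hi=13, mid=11, arr[mid]=44 -> 44 > 42, search left half
lo=10, hi=10, mid=10, arr[mid]=42 -> Found target at index 10!

Binary search finds 42 at index 10 after 4 comparisons. The search repeatedly halves the search space by comparing with the middle element.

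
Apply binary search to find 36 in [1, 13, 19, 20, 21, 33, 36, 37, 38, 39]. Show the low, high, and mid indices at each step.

Binary search for 36 in [1, 13, 19, 20, 21, 33, 36, 37, 38, 39]:

lo=0, hi=9, mid=4, arr[mid]=21 -> 21 < 36, search right half
lo=5, hi=9, mid=7, arr[mid]=37 -> 37 > 36, search left half
lo=5, hi=6, mid=5, arr[mid]=33 -> 33 < 36, search right half
lo=6, hi=6, mid=6, arr[mid]=36 -> Found target at index 6!

Binary search finds 36 at index 6 after 4 comparisons. The search repeatedly halves the search space by comparing with the middle element.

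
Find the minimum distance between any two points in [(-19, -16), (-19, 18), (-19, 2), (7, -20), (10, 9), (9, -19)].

Computing all pairwise distances among 6 points:

d((-19, -16), (-19, 18)) = 34.0
d((-19, -16), (-19, 2)) = 18.0
d((-19, -16), (7, -20)) = 26.3059
d((-19, -16), (10, 9)) = 38.2884
d((-19, -16), (9, -19)) = 28.1603
d((-19, 18), (-19, 2)) = 16.0
d((-19, 18), (7, -20)) = 46.0435
d((-19, 18), (10, 9)) = 30.3645
d((-19, 18), (9, -19)) = 46.4004
d((-19, 2), (7, -20)) = 34.0588
d((-19, 2), (10, 9)) = 29.8329
d((-19, 2), (9, -19)) = 35.0
d((7, -20), (10, 9)) = 29.1548
d((7, -20), (9, -19)) = 2.2361 <-- minimum
d((10, 9), (9, -19)) = 28.0179

Closest pair: (7, -20) and (9, -19) with distance 2.2361

The closest pair is (7, -20) and (9, -19) with Euclidean distance 2.2361. For 6 points, brute-force pairwise comparison is shown above. For large n, the divide-and-conquer algorithm (sort by x, recurse on halves, check the dividing strip) achieves O(n log n).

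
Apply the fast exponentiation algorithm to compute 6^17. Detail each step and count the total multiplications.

Computing 6^17 by squaring (build up from 6^1; each line after the first costs one multiplication):

6^1 = 6
6^2 = (6^1)^2 = 6^2 = 36
6^4 = (6^2)^2 = 36^2 = 1296
6^8 = (6^4)^2 = 1296^2 = 1679616
6^16 = (6^8)^2 = 1679616^2 = 2821109907456
6^17 = 6 * 6^16 = 6 * 2821109907456 = 16926659444736

Result: 16926659444736
Multiplications needed: 5 (5 lines after 6^1)

6^17 = 16926659444736. Using exponentiation by squaring, this requires 5 multiplications. The key idea: if the exponent is even, square the half-power; if odd, multiply by the base once.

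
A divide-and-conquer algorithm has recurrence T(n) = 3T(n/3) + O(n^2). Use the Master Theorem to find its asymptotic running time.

Master Theorem for T(n) = 3T(n/3) + O(n^2):

a = 3, b = 3, c = 2
log_b(a) = log_3(3) = 1.0000

Case 3: c = 2 > log_3(3) = 1.0000
T(n) = O(n^2) = O(n^2)

For T(n) = 3T(n/3) + O(n^2): log_3(3) = 1.0000. This is Case 3 of the Master Theorem (c > log_b(a), work dominated by root), giving O(n^2).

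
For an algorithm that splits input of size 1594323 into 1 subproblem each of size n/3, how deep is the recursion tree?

For divide and conquer with division factor 3:

Problem sizes at each level:
Level 0: 1594323
Level 1: 531441
Level 2: 177147
Level 3: 59049
Level 4: 19683
Level 5: 6561
Level 6: 2187
Level 7: 729
Level 8: 243
Level 9: 81
Level 10: 27
Level 11: 9
Level 12: 3
Level 13: 1

The root is level 0 and the size-1 base case is level 13 (the tree spans levels 0 through 13, i.e. 14 levels counting the root), so the depth is the number of divisions: log_3(1594323) = 13

The recursion tree depth is log_3(1594323) = 13. At each level, the problem size is divided by 3, so it takes 13 divisions to reduce to a base case of size 1. The algorithm makes 1 recursive call at each level.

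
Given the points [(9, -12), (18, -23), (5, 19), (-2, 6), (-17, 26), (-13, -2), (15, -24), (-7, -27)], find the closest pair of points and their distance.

Computing all pairwise distances among 8 points:

d((9, -12), (18, -23)) = 14.2127
d((9, -12), (5, 19)) = 31.257
d((9, -12), (-2, 6)) = 21.095
d((9, -12), (-17, 26)) = 46.0435
d((9, -12), (-13, -2)) = 24.1661
d((9, -12), (15, -24)) = 13.4164
d((9, -12), (-7, -27)) = 21.9317
d((18, -23), (5, 19)) = 43.9659
d((18, -23), (-2, 6)) = 35.2278
d((18, -23), (-17, 26)) = 60.2163
d((18, -23), (-13, -2)) = 37.4433
d((18, -23), (15, -24)) = 3.1623 <-- minimum
d((18, -23), (-7, -27)) = 25.318
d((5, 19), (-2, 6)) = 14.7648
d((5, 19), (-17, 26)) = 23.0868
d((5, 19), (-13, -2)) = 27.6586
d((5, 19), (15, -24)) = 44.1475
d((5, 19), (-7, -27)) = 47.5395
d((-2, 6), (-17, 26)) = 25.0
d((-2, 6), (-13, -2)) = 13.6015
d((-2, 6), (15, -24)) = 34.4819
d((-2, 6), (-7, -27)) = 33.3766
d((-17, 26), (-13, -2)) = 28.2843
d((-17, 26), (15, -24)) = 59.3633
d((-17, 26), (-7, -27)) = 53.9351
d((-13, -2), (15, -24)) = 35.609
d((-13, -2), (-7, -27)) = 25.7099
d((15, -24), (-7, -27)) = 22.2036

Closest pair: (18, -23) and (15, -24) with distance 3.1623

The closest pair is (18, -23) and (15, -24) with Euclidean distance 3.1623. For 8 points, brute-force pairwise comparison is shown above. For large n, the divide-and-conquer algorithm (sort by x, recurse on halves, check the dividing strip) achieves O(n log n).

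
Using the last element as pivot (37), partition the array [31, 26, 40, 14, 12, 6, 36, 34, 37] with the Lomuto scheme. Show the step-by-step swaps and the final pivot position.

Lomuto partition with pivot = 37:

Initial array: [31, 26, 40, 14, 12, 6, 36, 34, 37]

arr[0]=31 <= 37: swap with position 0, array becomes [31, 26, 40, 14, 12, 6, 36, 34, 37]
arr[1]=26 <= 37: swap with position 1, array becomes [31, 26, 40, 14, 12, 6, 36, 34, 37]
arr[2]=40 > 37: no swap
arr[3]=14 <= 37: swap with position 2, array becomes [31, 26, 14, 40, 12, 6, 36, 34, 37]
arr[4]=12 <= 37: swap with position 3, array becomes [31, 26, 14, 12, 40, 6, 36, 34, 37]
arr[5]=6 <= 37: swap with position 4, array becomes [31, 26, 14, 12, 6, 40, 36, 34, 37]
arr[6]=36 <= 37: swap with position 5, array becomes [31, 26, 14, 12, 6, 36, 40, 34, 37]
arr[7]=34 <= 37: swap with position 6, array becomes [31, 26, 14, 12, 6, 36, 34, 40, 37]

Place pivot at position 7: [31, 26, 14, 12, 6, 36, 34, 37, 40]
Pivot position: 7

After partitioning with pivot 37, the array becomes [31, 26, 14, 12, 6, 36, 34, 37, 40]. The pivot is placed at index 7. All elements to the left of the pivot are <= 37, and all elements to the right are > 37.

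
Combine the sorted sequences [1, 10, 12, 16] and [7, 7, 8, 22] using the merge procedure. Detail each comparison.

Merging process:

Compare 1 vs 7: take 1 from left. Merged: [1]
Compare 10 vs 7: take 7 from right. Merged: [1, 7]
Compare 10 vs 7: take 7 from right. Merged: [1, 7, 7]
Compare 10 vs 8: take 8 from right. Merged: [1, 7, 7, 8]
Compare 10 vs 22: take 10 from left. Merged: [1, 7, 7, 8, 10]
Compare 12 vs 22: take 12 from left. Merged: [1, 7, 7, 8, 10, 12]
Compare 16 vs 22: take 16 from left. Merged: [1, 7, 7, 8, 10, 12, 16]
Append remaining from right: [22]. Merged: [1, 7, 7, 8, 10, 12, 16, 22]

Final merged array: [1, 7, 7, 8, 10, 12, 16, 22]
Total comparisons: 7

The merged array is [1, 7, 7, 8, 10, 12, 16, 22], requiring 7 comparisons. The merge step runs in O(n) time where n is the total number of elements.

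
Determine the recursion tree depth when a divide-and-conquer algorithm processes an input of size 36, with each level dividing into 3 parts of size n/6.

For divide and conquer with division factor 6:

Problem sizes at each level:
Level 0: 36
Level 1: 6
Level 2: 1

The root is level 0 and the size-1 base case is level 2 (the tree spans levels 0 through 2, i.e. 3 levels counting the root), so the depth is the number of divisions: log_6(36) = 2

The recursion tree depth is log_6(36) = 2. At each level, the problem size is divided by 6, so it takes 2 divisions to reduce to a base case of size 1. The algorithm makes 3 recursive calls at each level.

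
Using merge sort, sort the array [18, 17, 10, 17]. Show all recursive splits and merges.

Merge sort trace:

Split: [18, 17, 10, 17] -> [18, 17] and [10, 17]
  Split: [18, 17] -> [18] and [17]
  Merge: [18] + [17] -> [17, 18]
  Split: [10, 17] -> [10] and [17]
  Merge: [10] + [17] -> [10, 17]
Merge: [17, 18] + [10, 17] -> [10, 17, 17, 18]

Final sorted array: [10, 17, 17, 18]

The merge sort proceeds by recursively splitting the array and merging sorted halves.
After all merges, the sorted array is [10, 17, 17, 18].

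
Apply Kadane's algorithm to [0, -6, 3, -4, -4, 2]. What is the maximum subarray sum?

Using Kadane's algorithm on [0, -6, 3, -4, -4, 2]:

Scanning through the array:
Position 1 (value -6): max_ending_here = -6, max_so_far = 0
Position 2 (value 3): max_ending_here = 3, max_so_far = 3
Position 3 (value -4): max_ending_here = -1, max_so_far = 3
Position 4 (value -4): max_ending_here = -4, max_so_far = 3
Position 5 (value 2): max_ending_here = 2, max_so_far = 3

Maximum subarray: [3]
Maximum sum: 3

The maximum subarray is [3] with sum 3. This subarray runs from index 2 to index 2.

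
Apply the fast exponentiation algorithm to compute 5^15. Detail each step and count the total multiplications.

Computing 5^15 by squaring (build up from 5^1; each line after the first costs one multiplication):

5^1 = 5
5^2 = (5^1)^2 = 5^2 = 25
5^3 = 5 * 5^2 = 5 * 25 = 125
5^6 = (5^3)^2 = 125^2 = 15625
5^7 = 5 * 5^6 = 5 * 15625 = 78125
5^14 = (5^7)^2 = 78125^2 = 6103515625
5^15 = 5 * 5^14 = 5 * 6103515625 = 30517578125

Result: 30517578125
Multiplications needed: 6 (6 lines after 5^1)

5^15 = 30517578125. Using exponentiation by squaring, this requires 6 multiplications. The key idea: if the exponent is even, square the half-power; if odd, multiply by the base once.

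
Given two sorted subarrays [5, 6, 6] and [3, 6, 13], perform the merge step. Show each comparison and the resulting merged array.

Merging process:

Compare 5 vs 3: take 3 from right. Merged: [3]
Compare 5 vs 6: take 5 from left. Merged: [3, 5]
Compare 6 vs 6: take 6 from left. Merged: [3, 5, 6]
Compare 6 vs 6: take 6 from left. Merged: [3, 5, 6, 6]
Append remaining from right: [6, 13]. Merged: [3, 5, 6, 6, 6, 13]

Final merged array: [3, 5, 6, 6, 6, 13]
Total comparisons: 4

The merged array is [3, 5, 6, 6, 6, 13], requiring 4 comparisons. The merge step runs in O(n) time where n is the total number of elements.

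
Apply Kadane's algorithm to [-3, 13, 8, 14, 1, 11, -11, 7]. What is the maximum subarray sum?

Using Kadane's algorithm on [-3, 13, 8, 14, 1, 11, -11, 7]:

Scanning through the array:
Position 1 (value 13): max_ending_here = 13, max_so_far = 13
Position 2 (value 8): max_ending_here = 21, max_so_far = 21
Position 3 (value 14): max_ending_here = 35, max_so_far = 35
Position 4 (value 1): max_ending_here = 36, max_so_far = 36
Position 5 (value 11): max_ending_here = 47, max_so_far = 47
Position 6 (value -11): max_ending_here = 36, max_so_far = 47
Position 7 (value 7): max_ending_here = 43, max_so_far = 47

Maximum subarray: [13, 8, 14, 1, 11]
Maximum sum: 47

The maximum subarray is [13, 8, 14, 1, 11] with sum 47. This subarray runs from index 1 to index 5.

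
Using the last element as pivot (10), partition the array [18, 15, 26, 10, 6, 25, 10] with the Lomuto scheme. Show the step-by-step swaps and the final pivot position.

Lomuto partition with pivot = 10:

Initial array: [18, 15, 26, 10, 6, 25, 10]

arr[0]=18 > 10: no swap
arr[1]=15 > 10: no swap
arr[2]=26 > 10: no swap
arr[3]=10 <= 10: swap with position 0, array becomes [10, 15, 26, 18, 6, 25, 10]
arr[4]=6 <= 10: swap with position 1, array becomes [10, 6, 26, 18, 15, 25, 10]
arr[5]=25 > 10: no swap

Place pivot at position 2: [10, 6, 10, 18, 15, 25, 26]
Pivot position: 2

After partitioning with pivot 10, the array becomes [10, 6, 10, 18, 15, 25, 26]. The pivot is placed at index 2. All elements to the left of the pivot are <= 10, and all elements to the right are > 10.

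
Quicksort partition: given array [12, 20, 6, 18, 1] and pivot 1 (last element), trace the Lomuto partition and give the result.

Lomuto partition with pivot = 1:

Initial array: [12, 20, 6, 18, 1]

arr[0]=12 > 1: no swap
arr[1]=20 > 1: no swap
arr[2]=6 > 1: no swap
arr[3]=18 > 1: no swap

Place pivot at position 0: [1, 20, 6, 18, 12]
Pivot position: 0

After partitioning with pivot 1, the array becomes [1, 20, 6, 18, 12]. The pivot is placed at index 0. All elements to the left of the pivot are <= 1, and all elements to the right are > 1.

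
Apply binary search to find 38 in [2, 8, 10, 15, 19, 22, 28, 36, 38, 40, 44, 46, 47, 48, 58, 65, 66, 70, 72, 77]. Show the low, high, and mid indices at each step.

Binary search for 38 in [2, 8, 10, 15, 19, 22, 28, 36, 38, 40, 44, 46, 47, 48, 58, 65, 66, 70, 72, 77]:

lo=0, hi=19, mid=9, arr[mid]=40 -> 40 > 38, search left half
lo=0, hi=8, mid=4, arr[mid]=19 -> 19 < 38, search right half
lo=5, hi=8, mid=6, arr[mid]=28 -> 28 < 38, search right half
lo=7, hi=8, mid=7, arr[mid]=36 -> 36 < 38, search right half
lo=8, hi=8, mid=8, arr[mid]=38 -> Found target at index 8!

Binary search finds 38 at index 8 after 5 comparisons. The search repeatedly halves the search space by comparing with the middle element.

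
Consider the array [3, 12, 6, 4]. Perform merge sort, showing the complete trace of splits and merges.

Merge sort trace:

Split: [3, 12, 6, 4] -> [3, 12] and [6, 4]
  Split: [3, 12] -> [3] and [12]
  Merge: [3] + [12] -> [3, 12]
  Split: [6, 4] -> [6] and [4]
  Merge: [6] + [4] -> [4, 6]
Merge: [3, 12] + [4, 6] -> [3, 4, 6, 12]

Final sorted array: [3, 4, 6, 12]

The merge sort proceeds by recursively splitting the array and merging sorted halves.
After all merges, the sorted array is [3, 4, 6, 12].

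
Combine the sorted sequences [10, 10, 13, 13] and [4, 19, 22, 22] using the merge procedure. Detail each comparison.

Merging process:

Compare 10 vs 4: take 4 from right. Merged: [4]
Compare 10 vs 19: take 10 from left. Merged: [4, 10]
Compare 10 vs 19: take 10 from left. Merged: [4, 10, 10]
Compare 13 vs 19: take 13 from left. Merged: [4, 10, 10, 13]
Compare 13 vs 19: take 13 from left. Merged: [4, 10, 10, 13, 13]
Append remaining from right: [19, 22, 22]. Merged: [4, 10, 10, 13, 13, 19, 22, 22]

Final merged array: [4, 10, 10, 13, 13, 19, 22, 22]
Total comparisons: 5

The merged array is [4, 10, 10, 13, 13, 19, 22, 22], requiring 5 comparisons. The merge step runs in O(n) time where n is the total number of elements.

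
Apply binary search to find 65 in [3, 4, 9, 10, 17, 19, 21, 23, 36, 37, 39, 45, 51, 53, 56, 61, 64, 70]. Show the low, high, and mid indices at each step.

Binary search for 65 in [3, 4, 9, 10, 17, 19, 21, 23, 36, 37, 39, 45, 51, 53, 56, 61, 64, 70]:

lo=0, hi=17, mid=8, arr[mid]=36 -> 36 < 65, search right half
lo=9, hi=17, mid=13, arr[mid]=53 -> 53 < 65, search right half
lo=14, hi=17, mid=15, arr[mid]=61 -> 61 < 65, search right half
lo=16, hi=17, mid=16, arr[mid]=64 -> 64 < 65, search right half
lo=17, hi=17, mid=17, arr[mid]=70 -> 70 > 65, search left half
lo=17 > hi=16, target 65 not found

Binary search determines that 65 is not in the array after 5 comparisons. The search space was exhausted without finding the target.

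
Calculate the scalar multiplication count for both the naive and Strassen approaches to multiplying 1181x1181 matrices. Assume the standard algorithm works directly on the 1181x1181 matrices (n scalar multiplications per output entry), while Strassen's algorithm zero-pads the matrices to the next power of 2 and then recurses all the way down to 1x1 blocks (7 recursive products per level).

Matrix multiplication for 1181x1181 matrices:

Strassen's algorithm requires power-of-2 dimensions. Pad 1181x1181 to 2048x2048 (next power of 2).

Standard algorithm: 1181^3 = 1647212741 multiplications
Strassen's algorithm: 7^(log2(2048)) = 7^11 = 1977326743 multiplications
Difference: 1647212741 - 1977326743 = -330114002 (Strassen uses MORE here due to padding overhead — for small or just-over-power-of-2 n, padding can outweigh the per-level savings)

Standard: 1647212741 multiplications (1181^3). Strassen: 1977326743 multiplications (7^11, after padding to 2048x2048). Strassen reduces 8 recursive multiplications to 7 at each level.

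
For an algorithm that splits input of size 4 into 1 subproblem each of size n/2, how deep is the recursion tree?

For divide and conquer with division factor 2:

Problem sizes at each level:
Level 0: 4
Level 1: 2
Level 2: 1

The root is level 0 and the size-1 base case is level 2 (the tree spans levels 0 through 2, i.e. 3 levels counting the root), so the depth is the number of divisions: log_2(4) = 2

The recursion tree depth is log_2(4) = 2. At each level, the problem size is divided by 2, so it takes 2 divisions to reduce to a base case of size 1. The algorithm makes 1 recursive call at each level.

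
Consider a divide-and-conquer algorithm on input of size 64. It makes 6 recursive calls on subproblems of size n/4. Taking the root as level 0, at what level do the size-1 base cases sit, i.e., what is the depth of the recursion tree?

For divide and conquer with division factor 4:

Problem sizes at each level:
Level 0: 64
Level 1: 16
Level 2: 4
Level 3: 1

The root is level 0 and the size-1 base case is level 3 (the tree spans levels 0 through 3, i.e. 4 levels counting the root), so the depth is the number of divisions: log_4(64) = 3

The recursion tree depth is log_4(64) = 3. At each level, the problem size is divided by 4, so it takes 3 divisions to reduce to a base case of size 1. The algorithm makes 6 recursive calls at each level.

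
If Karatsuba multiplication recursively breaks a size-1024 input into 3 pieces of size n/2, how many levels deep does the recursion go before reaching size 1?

For divide and conquer with division factor 2:

Problem sizes at each level:
Level 0: 1024
Level 1: 512
Level 2: 256
Level 3: 128
Level 4: 64
Level 5: 32
Level 6: 16
Level 7: 8
Level 8: 4
Level 9: 2
Level 10: 1

The root is level 0 and the size-1 base case is level 10 (the tree spans levels 0 through 10, i.e. 11 levels counting the root), so the depth is the number of divisions: log_2(1024) = 10

The recursion tree depth is log_2(1024) = 10. At each level, the problem size is divided by 2, so it takes 10 divisions to reduce to a base case of size 1. The algorithm makes 3 recursive calls at each level.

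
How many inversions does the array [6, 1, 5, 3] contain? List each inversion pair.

Finding inversions in [6, 1, 5, 3]:

(0, 1): arr[0]=6 > arr[1]=1
(0, 2): arr[0]=6 > arr[2]=5
(0, 3): arr[0]=6 > arr[3]=3
(2, 3): arr[2]=5 > arr[3]=3

Total inversions: 4

The array has 4 inversion(s): (0,1), (0,2), (0,3), (2,3). Each pair (i,j) satisfies i < j and arr[i] > arr[j].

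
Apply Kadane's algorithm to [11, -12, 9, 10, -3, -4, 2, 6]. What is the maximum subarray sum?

Using Kadane's algorithm on [11, -12, 9, 10, -3, -4, 2, 6]:

Scanning through the array:
Position 1 (value -12): max_ending_here = -1, max_so_far = 11
Position 2 (value 9): max_ending_here = 9, max_so_far = 11
Position 3 (value 10): max_ending_here = 19, max_so_far = 19
Position 4 (value -3): max_ending_here = 16, max_so_far = 19
Position 5 (value -4): max_ending_here = 12, max_so_far = 19
Position 6 (value 2): max_ending_here = 14, max_so_far = 19
Position 7 (value 6): max_ending_here = 20, max_so_far = 20

Maximum subarray: [9, 10, -3, -4, 2, 6]
Maximum sum: 20

The maximum subarray is [9, 10, -3, -4, 2, 6] with sum 20. This subarray runs from index 2 to index 7.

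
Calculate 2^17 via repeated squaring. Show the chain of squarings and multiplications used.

Computing 2^17 by squaring (build up from 2^1; each line after the first costs one multiplication):

2^1 = 2
2^2 = (2^1)^2 = 2^2 = 4
2^4 = (2^2)^2 = 4^2 = 16
2^8 = (2^4)^2 = 16^2 = 256
2^16 = (2^8)^2 = 256^2 = 65536
2^17 = 2 * 2^16 = 2 * 65536 = 131072

Result: 131072
Multiplications needed: 5 (5 lines after 2^1)

2^17 = 131072. Using exponentiation by squaring, this requires 5 multiplications. The key idea: if the exponent is even, square the half-power; if odd, multiply by the base once.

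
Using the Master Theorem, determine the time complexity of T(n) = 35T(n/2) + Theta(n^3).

Master Theorem for T(n) = 35T(n/2) + O(n^3):

a = 35, b = 2, c = 3
log_b(a) = log_2(35) = 5.1293

Case 1: c = 3 < log_2(35) = 5.1293
T(n) = O(n^(log_2 35))

For T(n) = 35T(n/2) + O(n^3): log_2(35) = 5.1293. This is Case 1 of the Master Theorem (c < log_b(a), work dominated by leaves), giving O(n^(log_2 35)).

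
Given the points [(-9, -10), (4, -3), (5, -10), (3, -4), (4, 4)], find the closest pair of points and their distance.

Computing all pairwise distances among 5 points:

d((-9, -10), (4, -3)) = 14.7648
d((-9, -10), (5, -10)) = 14.0
d((-9, -10), (3, -4)) = 13.4164
d((-9, -10), (4, 4)) = 19.105
d((4, -3), (5, -10)) = 7.0711
d((4, -3), (3, -4)) = 1.4142 <-- minimum
d((4, -3), (4, 4)) = 7.0
d((5, -10), (3, -4)) = 6.3246
d((5, -10), (4, 4)) = 14.0357
d((3, -4), (4, 4)) = 8.0623

Closest pair: (4, -3) and (3, -4) with distance 1.4142

The closest pair is (4, -3) and (3, -4) with Euclidean distance 1.4142. For 5 points, brute-force pairwise comparison is shown above. For large n, the divide-and-conquer algorithm (sort by x, recurse on halves, check the dividing strip) achieves O(n log n).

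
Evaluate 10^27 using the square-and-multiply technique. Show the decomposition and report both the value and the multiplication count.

Computing 10^27 by squaring (build up from 10^1; each line after the first costs one multiplication):

10^1 = 10
10^2 = (10^1)^2 = 10^2 = 100
10^3 = 10 * 10^2 = 10 * 100 = 1000
10^6 = (10^3)^2 = 1000^2 = 1000000
10^12 = (10^6)^2 = 1000000^2 = 1000000000000
10^13 = 10 * 10^12 = 10 * 1000000000000 = 10000000000000
10^26 = (10^13)^2 = 10000000000000^2 = 100000000000000000000000000
10^27 = 10 * 10^26 = 10 * 100000000000000000000000000 = 1000000000000000000000000000

Result: 1000000000000000000000000000
Multiplications needed: 7 (7 lines after 10^1)

10^27 = 1000000000000000000000000000. Using exponentiation by squaring, this requires 7 multiplications. The key idea: if the exponent is even, square the half-power; if odd, multiply by the base once.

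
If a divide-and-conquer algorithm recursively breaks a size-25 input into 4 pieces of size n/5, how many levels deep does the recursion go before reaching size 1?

For divide and conquer with division factor 5:

Problem sizes at each level:
Level 0: 25
Level 1: 5
Level 2: 1

The root is level 0 and the size-1 base case is level 2 (the tree spans levels 0 through 2, i.e. 3 levels counting the root), so the depth is the number of divisions: log_5(25) = 2

The recursion tree depth is log_5(25) = 2. At each level, the problem size is divided by 5, so it takes 2 divisions to reduce to a base case of size 1. The algorithm makes 4 recursive calls at each level.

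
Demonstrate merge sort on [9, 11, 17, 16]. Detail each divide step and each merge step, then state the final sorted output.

Merge sort trace:

Split: [9, 11, 17, 16] -> [9, 11] and [17, 16]
  Split: [9, 11] -> [9] and [11]
  Merge: [9] + [11] -> [9, 11]
  Split: [17, 16] -> [17] and [16]
  Merge: [17] + [16] -> [16, 17]
Merge: [9, 11] + [16, 17] -> [9, 11, 16, 17]

Final sorted array: [9, 11, 16, 17]

The merge sort proceeds by recursively splitting the array and merging sorted halves.
After all merges, the sorted array is [9, 11, 16, 17].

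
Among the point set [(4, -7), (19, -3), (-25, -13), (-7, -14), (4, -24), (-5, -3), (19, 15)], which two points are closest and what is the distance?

Computing all pairwise distances among 7 points:

d((4, -7), (19, -3)) = 15.5242
d((4, -7), (-25, -13)) = 29.6142
d((4, -7), (-7, -14)) = 13.0384
d((4, -7), (4, -24)) = 17.0
d((4, -7), (-5, -3)) = 9.8489 <-- minimum
d((4, -7), (19, 15)) = 26.6271
d((19, -3), (-25, -13)) = 45.1221
d((19, -3), (-7, -14)) = 28.2312
d((19, -3), (4, -24)) = 25.807
d((19, -3), (-5, -3)) = 24.0
d((19, -3), (19, 15)) = 18.0
d((-25, -13), (-7, -14)) = 18.0278
d((-25, -13), (4, -24)) = 31.0161
d((-25, -13), (-5, -3)) = 22.3607
d((-25, -13), (19, 15)) = 52.1536
d((-7, -14), (4, -24)) = 14.8661
d((-7, -14), (-5, -3)) = 11.1803
d((-7, -14), (19, 15)) = 38.9487
d((4, -24), (-5, -3)) = 22.8473
d((4, -24), (19, 15)) = 41.7852
d((-5, -3), (19, 15)) = 30.0

Closest pair: (4, -7) and (-5, -3) with distance 9.8489

The closest pair is (4, -7) and (-5, -3) with Euclidean distance 9.8489. For 7 points, brute-force pairwise comparison is shown above. For large n, the divide-and-conquer algorithm (sort by x, recurse on halves, check the dividing strip) achieves O(n log n).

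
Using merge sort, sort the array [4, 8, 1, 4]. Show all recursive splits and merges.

Merge sort trace:

Split: [4, 8, 1, 4] -> [4, 8] and [1, 4]
  Split: [4, 8] -> [4] and [8]
  Merge: [4] + [8] -> [4, 8]
  Split: [1, 4] -> [1] and [4]
  Merge: [1] + [4] -> [1, 4]
Merge: [4, 8] + [1, 4] -> [1, 4, 4, 8]

Final sorted array: [1, 4, 4, 8]

The merge sort proceeds by recursively splitting the array and merging sorted halves.
After all merges, the sorted array is [1, 4, 4, 8].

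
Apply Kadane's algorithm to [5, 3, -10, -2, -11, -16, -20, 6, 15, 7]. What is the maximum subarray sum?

Using Kadane's algorithm on [5, 3, -10, -2, -11, -16, -20, 6, 15, 7]:

Scanning through the array:
Position 1 (value 3): max_ending_here = 8, max_so_far = 8
Position 2 (value -10): max_ending_here = -2, max_so_far = 8
Position 3 (value -2): max_ending_here = -2, max_so_far = 8
Position 4 (value -11): max_ending_here = -11, max_so_far = 8
Position 5 (value -16): max_ending_here = -16, max_so_far = 8
Position 6 (value -20): max_ending_here = -20, max_so_far = 8
Position 7 (value 6): max_ending_here = 6, max_so_far = 8
Position 8 (value 15): max_ending_here = 21, max_so_far = 21
Position 9 (value 7): max_ending_here = 28, max_so_far = 28

Maximum subarray: [6, 15, 7]
Maximum sum: 28

The maximum subarray is [6, 15, 7] with sum 28. This subarray runs from index 7 to index 9.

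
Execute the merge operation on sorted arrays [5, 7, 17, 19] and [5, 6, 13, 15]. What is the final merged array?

Merging process:

Compare 5 vs 5: take 5 from left. Merged: [5]
Compare 7 vs 5: take 5 from right. Merged: [5, 5]
Compare 7 vs 6: take 6 from right. Merged: [5, 5, 6]
Compare 7 vs 13: take 7 from left. Merged: [5, 5, 6, 7]
Compare 17 vs 13: take 13 from right. Merged: [5, 5, 6, 7, 13]
Compare 17 vs 15: take 15 from right. Merged: [5, 5, 6, 7, 13, 15]
Append remaining from left: [17, 19]. Merged: [5, 5, 6, 7, 13, 15, 17, 19]

Final merged array: [5, 5, 6, 7, 13, 15, 17, 19]
Total comparisons: 6

The merged array is [5, 5, 6, 7, 13, 15, 17, 19], requiring 6 comparisons. The merge step runs in O(n) time where n is the total number of elements.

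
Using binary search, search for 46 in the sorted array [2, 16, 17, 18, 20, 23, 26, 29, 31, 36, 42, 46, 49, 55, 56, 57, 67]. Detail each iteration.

Binary search for 46 in [2, 16, 17, 18, 20, 23, 26, 29, 31, 36, 42, 46, 49, 55, 56, 57, 67]:

lo=0, hi=16, mid=8, arr[mid]=31 -> 31 < 46, search right half
lo=9, hi=16, mid=12, arr[mid]=49 -> 49 > 46, search left half
lo=9, hi=11, mid=10, arr[mid]=42 -> 42 < 46, search right half
lo=11, hi=11, mid=11, arr[mid]=46 -> Found target at index 11!

Binary search finds 46 at index 11 after 4 comparisons. The search repeatedly halves the search space by comparing with the middle element.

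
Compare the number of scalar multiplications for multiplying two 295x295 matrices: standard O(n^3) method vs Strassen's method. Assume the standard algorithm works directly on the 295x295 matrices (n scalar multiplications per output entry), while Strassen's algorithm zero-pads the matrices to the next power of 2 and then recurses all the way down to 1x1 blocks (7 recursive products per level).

Matrix multiplication for 295x295 matrices:

Strassen's algorithm requires power-of-2 dimensions. Pad 295x295 to 512x512 (next power of 2).

Standard algorithm: 295^3 = 25672375 multiplications
Strassen's algorithm: 7^(log2(512)) = 7^9 = 40353607 multiplications
Difference: 25672375 - 40353607 = -14681232 (Strassen uses MORE here due to padding overhead — for small or just-over-power-of-2 n, padding can outweigh the per-level savings)

Standard: 25672375 multiplications (295^3). Strassen: 40353607 multiplications (7^9, after padding to 512x512). Strassen reduces 8 recursive multiplications to 7 at each level.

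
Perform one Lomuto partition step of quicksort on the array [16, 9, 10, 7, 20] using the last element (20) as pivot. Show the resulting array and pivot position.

Lomuto partition with pivot = 20:

Initial array: [16, 9, 10, 7, 20]

arr[0]=16 <= 20: swap with position 0, array becomes [16, 9, 10, 7, 20]
arr[1]=9 <= 20: swap with position 1, array becomes [16, 9, 10, 7, 20]
arr[2]=10 <= 20: swap with position 2, array becomes [16, 9, 10, 7, 20]
arr[3]=7 <= 20: swap with position 3, array becomes [16, 9, 10, 7, 20]

Place pivot at position 4: [16, 9, 10, 7, 20]
Pivot position: 4

After partitioning with pivot 20, the array becomes [16, 9, 10, 7, 20]. The pivot is placed at index 4. All elements to the left of the pivot are <= 20, and all elements to the right are > 20.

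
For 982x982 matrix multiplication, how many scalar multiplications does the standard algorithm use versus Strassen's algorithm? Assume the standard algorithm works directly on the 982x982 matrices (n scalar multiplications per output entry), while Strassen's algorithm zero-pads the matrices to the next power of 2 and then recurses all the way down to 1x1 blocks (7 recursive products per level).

Matrix multiplication for 982x982 matrices:

Strassen's algorithm requires power-of-2 dimensions. Pad 982x982 to 1024x1024 (next power of 2).

Standard algorithm: 982^3 = 946966168 multiplications
Strassen's algorithm: 7^(log2(1024)) = 7^10 = 282475249 multiplications
Savings: 946966168 - 282475249 = 664490919 multiplications

Standard: 946966168 multiplications (982^3). Strassen: 282475249 multiplications (7^10, after padding to 1024x1024). Strassen reduces 8 recursive multiplications to 7 at each level.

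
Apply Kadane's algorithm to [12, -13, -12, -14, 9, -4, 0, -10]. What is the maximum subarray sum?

Using Kadane's algorithm on [12, -13, -12, -14, 9, -4, 0, -10]:

Scanning through the array:
Position 1 (value -13): max_ending_here = -1, max_so_far = 12
Position 2 (value -12): max_ending_here = -12, max_so_far = 12
Position 3 (value -14): max_ending_here = -14, max_so_far = 12
Position 4 (value 9): max_ending_here = 9, max_so_far = 12
Position 5 (value -4): max_ending_here = 5, max_so_far = 12
Position 6 (value 0): max_ending_here = 5, max_so_far = 12
Position 7 (value -10): max_ending_here = -5, max_so_far = 12

Maximum subarray: [12]
Maximum sum: 12

The maximum subarray is [12] with sum 12. This subarray runs from index 0 to index 0.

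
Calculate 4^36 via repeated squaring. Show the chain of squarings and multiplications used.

Computing 4^36 by squaring (build up from 4^1; each line after the first costs one multiplication):

4^1 = 4
4^2 = (4^1)^2 = 4^2 = 16
4^4 = (4^2)^2 = 16^2 = 256
4^8 = (4^4)^2 = 256^2 = 65536
4^9 = 4 * 4^8 = 4 * 65536 = 262144
4^18 = (4^9)^2 = 262144^2 = 68719476736
4^36 = (4^18)^2 = 68719476736^2 = 4722366482869645213696

Result: 4722366482869645213696
Multiplications needed: 6 (6 lines after 4^1)

4^36 = 4722366482869645213696. Using exponentiation by squaring, this requires 6 multiplications. The key idea: if the exponent is even, square the half-power; if odd, multiply by the base once.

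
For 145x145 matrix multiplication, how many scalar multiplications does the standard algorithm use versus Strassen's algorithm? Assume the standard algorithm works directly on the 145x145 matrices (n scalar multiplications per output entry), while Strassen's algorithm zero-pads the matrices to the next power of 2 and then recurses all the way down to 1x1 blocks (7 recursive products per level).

Matrix multiplication for 145x145 matrices:

Strassen's algorithm requires power-of-2 dimensions. Pad 145x145 to 256x256 (next power of 2).

Standard algorithm: 145^3 = 3048625 multiplications
Strassen's algorithm: 7^(log2(256)) = 7^8 = 5764801 multiplications
Difference: 3048625 - 5764801 = -2716176 (Strassen uses MORE here due to padding overhead — for small or just-over-power-of-2 n, padding can outweigh the per-level savings)

Standard: 3048625 multiplications (145^3). Strassen: 5764801 multiplications (7^8, after padding to 256x256). Strassen reduces 8 recursive multiplications to 7 at each level.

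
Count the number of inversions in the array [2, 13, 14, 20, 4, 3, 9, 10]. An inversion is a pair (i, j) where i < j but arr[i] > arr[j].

Finding inversions in [2, 13, 14, 20, 4, 3, 9, 10]:

(1, 4): arr[1]=13 > arr[4]=4
(1, 5): arr[1]=13 > arr[5]=3
(1, 6): arr[1]=13 > arr[6]=9
(1, 7): arr[1]=13 > arr[7]=10
(2, 4): arr[2]=14 > arr[4]=4
(2, 5): arr[2]=14 > arr[5]=3
(2, 6): arr[2]=14 > arr[6]=9
(2, 7): arr[2]=14 > arr[7]=10
(3, 4): arr[3]=20 > arr[4]=4
(3, 5): arr[3]=20 > arr[5]=3
(3, 6): arr[3]=20 > arr[6]=9
(3, 7): arr[3]=20 > arr[7]=10
(4, 5): arr[4]=4 > arr[5]=3

Total inversions: 13

The array has 13 inversion(s): (1,4), (1,5), (1,6), (1,7), (2,4), (2,5), (2,6), (2,7), (3,4), (3,5), (3,6), (3,7), (4,5). Each pair (i,j) satisfies i < j and arr[i] > arr[j].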